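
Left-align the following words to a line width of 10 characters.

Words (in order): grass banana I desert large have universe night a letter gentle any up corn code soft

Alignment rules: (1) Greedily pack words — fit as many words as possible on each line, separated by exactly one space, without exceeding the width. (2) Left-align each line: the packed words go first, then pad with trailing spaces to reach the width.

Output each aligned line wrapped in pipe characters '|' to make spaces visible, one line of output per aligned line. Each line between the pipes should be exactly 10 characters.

Line 1: ['grass'] (min_width=5, slack=5)
Line 2: ['banana', 'I'] (min_width=8, slack=2)
Line 3: ['desert'] (min_width=6, slack=4)
Line 4: ['large', 'have'] (min_width=10, slack=0)
Line 5: ['universe'] (min_width=8, slack=2)
Line 6: ['night', 'a'] (min_width=7, slack=3)
Line 7: ['letter'] (min_width=6, slack=4)
Line 8: ['gentle', 'any'] (min_width=10, slack=0)
Line 9: ['up', 'corn'] (min_width=7, slack=3)
Line 10: ['code', 'soft'] (min_width=9, slack=1)

Answer: |grass     |
|banana I  |
|desert    |
|large have|
|universe  |
|night a   |
|letter    |
|gentle any|
|up corn   |
|code soft |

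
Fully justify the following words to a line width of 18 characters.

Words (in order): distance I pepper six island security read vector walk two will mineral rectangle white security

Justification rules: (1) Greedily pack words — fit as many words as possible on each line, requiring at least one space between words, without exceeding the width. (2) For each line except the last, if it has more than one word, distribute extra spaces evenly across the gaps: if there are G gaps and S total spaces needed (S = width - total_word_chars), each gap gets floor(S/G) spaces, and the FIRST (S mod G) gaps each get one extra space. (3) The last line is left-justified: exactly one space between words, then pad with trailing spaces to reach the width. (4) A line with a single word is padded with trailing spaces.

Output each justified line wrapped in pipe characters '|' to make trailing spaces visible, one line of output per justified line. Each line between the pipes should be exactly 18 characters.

Line 1: ['distance', 'I', 'pepper'] (min_width=17, slack=1)
Line 2: ['six', 'island'] (min_width=10, slack=8)
Line 3: ['security', 'read'] (min_width=13, slack=5)
Line 4: ['vector', 'walk', 'two'] (min_width=15, slack=3)
Line 5: ['will', 'mineral'] (min_width=12, slack=6)
Line 6: ['rectangle', 'white'] (min_width=15, slack=3)
Line 7: ['security'] (min_width=8, slack=10)

Answer: |distance  I pepper|
|six         island|
|security      read|
|vector   walk  two|
|will       mineral|
|rectangle    white|
|security          |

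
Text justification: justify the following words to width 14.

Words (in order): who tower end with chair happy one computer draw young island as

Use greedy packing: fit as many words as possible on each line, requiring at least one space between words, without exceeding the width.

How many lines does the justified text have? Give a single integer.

Line 1: ['who', 'tower', 'end'] (min_width=13, slack=1)
Line 2: ['with', 'chair'] (min_width=10, slack=4)
Line 3: ['happy', 'one'] (min_width=9, slack=5)
Line 4: ['computer', 'draw'] (min_width=13, slack=1)
Line 5: ['young', 'island'] (min_width=12, slack=2)
Line 6: ['as'] (min_width=2, slack=12)
Total lines: 6

Answer: 6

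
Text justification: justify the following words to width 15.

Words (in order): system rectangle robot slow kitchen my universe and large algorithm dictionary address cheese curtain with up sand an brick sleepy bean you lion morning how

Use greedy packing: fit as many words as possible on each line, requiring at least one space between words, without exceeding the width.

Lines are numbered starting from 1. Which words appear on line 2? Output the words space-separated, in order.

Answer: rectangle robot

Derivation:
Line 1: ['system'] (min_width=6, slack=9)
Line 2: ['rectangle', 'robot'] (min_width=15, slack=0)
Line 3: ['slow', 'kitchen', 'my'] (min_width=15, slack=0)
Line 4: ['universe', 'and'] (min_width=12, slack=3)
Line 5: ['large', 'algorithm'] (min_width=15, slack=0)
Line 6: ['dictionary'] (min_width=10, slack=5)
Line 7: ['address', 'cheese'] (min_width=14, slack=1)
Line 8: ['curtain', 'with', 'up'] (min_width=15, slack=0)
Line 9: ['sand', 'an', 'brick'] (min_width=13, slack=2)
Line 10: ['sleepy', 'bean', 'you'] (min_width=15, slack=0)
Line 11: ['lion', 'morning'] (min_width=12, slack=3)
Line 12: ['how'] (min_width=3, slack=12)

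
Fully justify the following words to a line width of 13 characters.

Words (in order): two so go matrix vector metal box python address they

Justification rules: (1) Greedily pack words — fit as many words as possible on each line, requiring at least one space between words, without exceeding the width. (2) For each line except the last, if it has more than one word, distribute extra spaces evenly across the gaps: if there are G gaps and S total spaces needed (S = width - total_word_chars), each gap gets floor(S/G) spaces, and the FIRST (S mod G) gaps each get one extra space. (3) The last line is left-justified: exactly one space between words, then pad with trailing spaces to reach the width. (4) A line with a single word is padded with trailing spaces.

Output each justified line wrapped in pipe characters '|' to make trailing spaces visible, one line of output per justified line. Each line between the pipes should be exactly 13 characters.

Answer: |two   so   go|
|matrix vector|
|metal     box|
|python       |
|address they |

Derivation:
Line 1: ['two', 'so', 'go'] (min_width=9, slack=4)
Line 2: ['matrix', 'vector'] (min_width=13, slack=0)
Line 3: ['metal', 'box'] (min_width=9, slack=4)
Line 4: ['python'] (min_width=6, slack=7)
Line 5: ['address', 'they'] (min_width=12, slack=1)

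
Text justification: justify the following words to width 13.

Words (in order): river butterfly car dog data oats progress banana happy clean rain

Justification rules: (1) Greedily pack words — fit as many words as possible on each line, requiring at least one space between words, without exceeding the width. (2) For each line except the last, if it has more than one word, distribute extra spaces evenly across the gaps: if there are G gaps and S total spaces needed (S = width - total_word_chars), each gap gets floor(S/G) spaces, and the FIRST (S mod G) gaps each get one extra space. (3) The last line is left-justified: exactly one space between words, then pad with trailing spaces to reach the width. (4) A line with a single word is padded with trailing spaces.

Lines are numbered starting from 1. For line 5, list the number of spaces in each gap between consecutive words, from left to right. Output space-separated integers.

Answer: 2

Derivation:
Line 1: ['river'] (min_width=5, slack=8)
Line 2: ['butterfly', 'car'] (min_width=13, slack=0)
Line 3: ['dog', 'data', 'oats'] (min_width=13, slack=0)
Line 4: ['progress'] (min_width=8, slack=5)
Line 5: ['banana', 'happy'] (min_width=12, slack=1)
Line 6: ['clean', 'rain'] (min_width=10, slack=3)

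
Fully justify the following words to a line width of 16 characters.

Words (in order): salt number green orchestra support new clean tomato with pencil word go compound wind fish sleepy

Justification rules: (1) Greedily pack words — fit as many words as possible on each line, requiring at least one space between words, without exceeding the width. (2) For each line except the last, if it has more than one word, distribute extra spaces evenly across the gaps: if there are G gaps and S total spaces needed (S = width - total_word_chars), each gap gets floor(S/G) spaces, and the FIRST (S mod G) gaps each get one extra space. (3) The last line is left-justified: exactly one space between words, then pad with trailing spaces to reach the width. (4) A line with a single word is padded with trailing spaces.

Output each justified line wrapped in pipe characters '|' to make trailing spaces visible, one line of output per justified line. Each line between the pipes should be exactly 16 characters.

Answer: |salt      number|
|green  orchestra|
|support      new|
|clean     tomato|
|with pencil word|
|go compound wind|
|fish sleepy     |

Derivation:
Line 1: ['salt', 'number'] (min_width=11, slack=5)
Line 2: ['green', 'orchestra'] (min_width=15, slack=1)
Line 3: ['support', 'new'] (min_width=11, slack=5)
Line 4: ['clean', 'tomato'] (min_width=12, slack=4)
Line 5: ['with', 'pencil', 'word'] (min_width=16, slack=0)
Line 6: ['go', 'compound', 'wind'] (min_width=16, slack=0)
Line 7: ['fish', 'sleepy'] (min_width=11, slack=5)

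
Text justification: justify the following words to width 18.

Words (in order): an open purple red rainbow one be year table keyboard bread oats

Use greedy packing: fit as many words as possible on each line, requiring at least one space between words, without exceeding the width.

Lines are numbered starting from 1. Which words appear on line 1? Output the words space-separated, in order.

Line 1: ['an', 'open', 'purple', 'red'] (min_width=18, slack=0)
Line 2: ['rainbow', 'one', 'be'] (min_width=14, slack=4)
Line 3: ['year', 'table'] (min_width=10, slack=8)
Line 4: ['keyboard', 'bread'] (min_width=14, slack=4)
Line 5: ['oats'] (min_width=4, slack=14)

Answer: an open purple red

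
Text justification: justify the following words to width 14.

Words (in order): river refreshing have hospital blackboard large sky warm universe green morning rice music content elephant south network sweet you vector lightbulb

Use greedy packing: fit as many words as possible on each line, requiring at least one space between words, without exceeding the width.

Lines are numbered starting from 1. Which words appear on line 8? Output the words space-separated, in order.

Answer: music content

Derivation:
Line 1: ['river'] (min_width=5, slack=9)
Line 2: ['refreshing'] (min_width=10, slack=4)
Line 3: ['have', 'hospital'] (min_width=13, slack=1)
Line 4: ['blackboard'] (min_width=10, slack=4)
Line 5: ['large', 'sky', 'warm'] (min_width=14, slack=0)
Line 6: ['universe', 'green'] (min_width=14, slack=0)
Line 7: ['morning', 'rice'] (min_width=12, slack=2)
Line 8: ['music', 'content'] (min_width=13, slack=1)
Line 9: ['elephant', 'south'] (min_width=14, slack=0)
Line 10: ['network', 'sweet'] (min_width=13, slack=1)
Line 11: ['you', 'vector'] (min_width=10, slack=4)
Line 12: ['lightbulb'] (min_width=9, slack=5)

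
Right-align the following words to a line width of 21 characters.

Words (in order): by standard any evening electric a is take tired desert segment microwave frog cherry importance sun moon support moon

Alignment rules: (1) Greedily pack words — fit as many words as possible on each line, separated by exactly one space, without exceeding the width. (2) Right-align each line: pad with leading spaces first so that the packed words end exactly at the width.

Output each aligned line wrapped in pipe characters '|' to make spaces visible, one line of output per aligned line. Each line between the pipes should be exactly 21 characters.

Line 1: ['by', 'standard', 'any'] (min_width=15, slack=6)
Line 2: ['evening', 'electric', 'a', 'is'] (min_width=21, slack=0)
Line 3: ['take', 'tired', 'desert'] (min_width=17, slack=4)
Line 4: ['segment', 'microwave'] (min_width=17, slack=4)
Line 5: ['frog', 'cherry'] (min_width=11, slack=10)
Line 6: ['importance', 'sun', 'moon'] (min_width=19, slack=2)
Line 7: ['support', 'moon'] (min_width=12, slack=9)

Answer: |      by standard any|
|evening electric a is|
|    take tired desert|
|    segment microwave|
|          frog cherry|
|  importance sun moon|
|         support moon|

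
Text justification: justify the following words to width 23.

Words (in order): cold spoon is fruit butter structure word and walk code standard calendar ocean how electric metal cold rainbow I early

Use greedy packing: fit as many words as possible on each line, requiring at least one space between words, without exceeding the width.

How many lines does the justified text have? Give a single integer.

Answer: 6

Derivation:
Line 1: ['cold', 'spoon', 'is', 'fruit'] (min_width=19, slack=4)
Line 2: ['butter', 'structure', 'word'] (min_width=21, slack=2)
Line 3: ['and', 'walk', 'code', 'standard'] (min_width=22, slack=1)
Line 4: ['calendar', 'ocean', 'how'] (min_width=18, slack=5)
Line 5: ['electric', 'metal', 'cold'] (min_width=19, slack=4)
Line 6: ['rainbow', 'I', 'early'] (min_width=15, slack=8)
Total lines: 6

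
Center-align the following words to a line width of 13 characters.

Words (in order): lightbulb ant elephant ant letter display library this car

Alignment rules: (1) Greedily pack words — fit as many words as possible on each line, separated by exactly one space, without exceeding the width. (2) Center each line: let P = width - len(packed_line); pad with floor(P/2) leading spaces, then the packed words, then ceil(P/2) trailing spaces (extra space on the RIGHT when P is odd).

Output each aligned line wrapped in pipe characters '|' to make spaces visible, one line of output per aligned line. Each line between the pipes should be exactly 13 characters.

Line 1: ['lightbulb', 'ant'] (min_width=13, slack=0)
Line 2: ['elephant', 'ant'] (min_width=12, slack=1)
Line 3: ['letter'] (min_width=6, slack=7)
Line 4: ['display'] (min_width=7, slack=6)
Line 5: ['library', 'this'] (min_width=12, slack=1)
Line 6: ['car'] (min_width=3, slack=10)

Answer: |lightbulb ant|
|elephant ant |
|   letter    |
|   display   |
|library this |
|     car     |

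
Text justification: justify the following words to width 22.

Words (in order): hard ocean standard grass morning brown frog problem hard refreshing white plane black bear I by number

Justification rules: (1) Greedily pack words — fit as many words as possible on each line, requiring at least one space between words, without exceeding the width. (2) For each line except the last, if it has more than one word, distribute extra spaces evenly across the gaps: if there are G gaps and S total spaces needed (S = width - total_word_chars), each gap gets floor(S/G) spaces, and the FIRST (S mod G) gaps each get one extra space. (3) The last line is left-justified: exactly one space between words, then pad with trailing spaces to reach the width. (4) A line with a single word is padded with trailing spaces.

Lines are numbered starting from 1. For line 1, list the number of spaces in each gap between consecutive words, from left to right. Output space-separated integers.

Line 1: ['hard', 'ocean', 'standard'] (min_width=19, slack=3)
Line 2: ['grass', 'morning', 'brown'] (min_width=19, slack=3)
Line 3: ['frog', 'problem', 'hard'] (min_width=17, slack=5)
Line 4: ['refreshing', 'white', 'plane'] (min_width=22, slack=0)
Line 5: ['black', 'bear', 'I', 'by', 'number'] (min_width=22, slack=0)

Answer: 3 2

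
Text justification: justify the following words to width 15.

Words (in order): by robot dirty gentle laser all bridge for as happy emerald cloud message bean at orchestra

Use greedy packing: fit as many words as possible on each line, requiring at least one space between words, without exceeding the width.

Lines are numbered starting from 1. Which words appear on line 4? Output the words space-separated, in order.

Line 1: ['by', 'robot', 'dirty'] (min_width=14, slack=1)
Line 2: ['gentle', 'laser'] (min_width=12, slack=3)
Line 3: ['all', 'bridge', 'for'] (min_width=14, slack=1)
Line 4: ['as', 'happy'] (min_width=8, slack=7)
Line 5: ['emerald', 'cloud'] (min_width=13, slack=2)
Line 6: ['message', 'bean', 'at'] (min_width=15, slack=0)
Line 7: ['orchestra'] (min_width=9, slack=6)

Answer: as happy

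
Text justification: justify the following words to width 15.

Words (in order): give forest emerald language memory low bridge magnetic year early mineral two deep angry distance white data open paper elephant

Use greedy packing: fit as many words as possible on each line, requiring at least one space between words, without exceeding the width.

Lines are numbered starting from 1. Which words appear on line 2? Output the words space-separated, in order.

Line 1: ['give', 'forest'] (min_width=11, slack=4)
Line 2: ['emerald'] (min_width=7, slack=8)
Line 3: ['language', 'memory'] (min_width=15, slack=0)
Line 4: ['low', 'bridge'] (min_width=10, slack=5)
Line 5: ['magnetic', 'year'] (min_width=13, slack=2)
Line 6: ['early', 'mineral'] (min_width=13, slack=2)
Line 7: ['two', 'deep', 'angry'] (min_width=14, slack=1)
Line 8: ['distance', 'white'] (min_width=14, slack=1)
Line 9: ['data', 'open', 'paper'] (min_width=15, slack=0)
Line 10: ['elephant'] (min_width=8, slack=7)

Answer: emerald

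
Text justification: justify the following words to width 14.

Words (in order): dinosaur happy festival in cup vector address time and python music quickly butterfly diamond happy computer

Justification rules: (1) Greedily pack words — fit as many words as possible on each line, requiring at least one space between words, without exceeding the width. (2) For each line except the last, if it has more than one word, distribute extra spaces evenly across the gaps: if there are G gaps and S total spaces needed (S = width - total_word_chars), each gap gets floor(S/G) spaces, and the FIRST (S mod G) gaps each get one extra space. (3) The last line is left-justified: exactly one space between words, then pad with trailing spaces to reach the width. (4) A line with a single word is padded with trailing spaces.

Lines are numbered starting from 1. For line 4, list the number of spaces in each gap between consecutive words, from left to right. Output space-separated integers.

Line 1: ['dinosaur', 'happy'] (min_width=14, slack=0)
Line 2: ['festival', 'in'] (min_width=11, slack=3)
Line 3: ['cup', 'vector'] (min_width=10, slack=4)
Line 4: ['address', 'time'] (min_width=12, slack=2)
Line 5: ['and', 'python'] (min_width=10, slack=4)
Line 6: ['music', 'quickly'] (min_width=13, slack=1)
Line 7: ['butterfly'] (min_width=9, slack=5)
Line 8: ['diamond', 'happy'] (min_width=13, slack=1)
Line 9: ['computer'] (min_width=8, slack=6)

Answer: 3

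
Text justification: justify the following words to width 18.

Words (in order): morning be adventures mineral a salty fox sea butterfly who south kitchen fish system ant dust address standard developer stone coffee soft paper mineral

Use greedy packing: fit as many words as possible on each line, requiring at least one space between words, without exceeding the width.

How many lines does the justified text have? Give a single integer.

Line 1: ['morning', 'be'] (min_width=10, slack=8)
Line 2: ['adventures', 'mineral'] (min_width=18, slack=0)
Line 3: ['a', 'salty', 'fox', 'sea'] (min_width=15, slack=3)
Line 4: ['butterfly', 'who'] (min_width=13, slack=5)
Line 5: ['south', 'kitchen', 'fish'] (min_width=18, slack=0)
Line 6: ['system', 'ant', 'dust'] (min_width=15, slack=3)
Line 7: ['address', 'standard'] (min_width=16, slack=2)
Line 8: ['developer', 'stone'] (min_width=15, slack=3)
Line 9: ['coffee', 'soft', 'paper'] (min_width=17, slack=1)
Line 10: ['mineral'] (min_width=7, slack=11)
Total lines: 10

Answer: 10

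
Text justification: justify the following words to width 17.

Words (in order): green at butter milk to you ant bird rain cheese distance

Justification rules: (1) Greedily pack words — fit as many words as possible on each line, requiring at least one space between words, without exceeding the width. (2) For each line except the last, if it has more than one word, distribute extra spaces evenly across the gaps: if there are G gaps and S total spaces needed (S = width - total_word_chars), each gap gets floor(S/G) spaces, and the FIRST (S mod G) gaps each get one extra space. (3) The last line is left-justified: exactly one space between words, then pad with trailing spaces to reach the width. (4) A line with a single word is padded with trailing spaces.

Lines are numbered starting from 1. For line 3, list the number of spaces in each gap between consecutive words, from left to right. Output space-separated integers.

Answer: 2 1

Derivation:
Line 1: ['green', 'at', 'butter'] (min_width=15, slack=2)
Line 2: ['milk', 'to', 'you', 'ant'] (min_width=15, slack=2)
Line 3: ['bird', 'rain', 'cheese'] (min_width=16, slack=1)
Line 4: ['distance'] (min_width=8, slack=9)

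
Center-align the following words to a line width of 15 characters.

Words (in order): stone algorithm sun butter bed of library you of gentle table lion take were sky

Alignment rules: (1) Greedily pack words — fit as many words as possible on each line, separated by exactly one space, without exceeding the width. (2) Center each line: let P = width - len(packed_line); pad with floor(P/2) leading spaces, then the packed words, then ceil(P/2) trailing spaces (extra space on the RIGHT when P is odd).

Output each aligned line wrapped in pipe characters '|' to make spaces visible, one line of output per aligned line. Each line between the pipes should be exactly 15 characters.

Line 1: ['stone', 'algorithm'] (min_width=15, slack=0)
Line 2: ['sun', 'butter', 'bed'] (min_width=14, slack=1)
Line 3: ['of', 'library', 'you'] (min_width=14, slack=1)
Line 4: ['of', 'gentle', 'table'] (min_width=15, slack=0)
Line 5: ['lion', 'take', 'were'] (min_width=14, slack=1)
Line 6: ['sky'] (min_width=3, slack=12)

Answer: |stone algorithm|
|sun butter bed |
|of library you |
|of gentle table|
|lion take were |
|      sky      |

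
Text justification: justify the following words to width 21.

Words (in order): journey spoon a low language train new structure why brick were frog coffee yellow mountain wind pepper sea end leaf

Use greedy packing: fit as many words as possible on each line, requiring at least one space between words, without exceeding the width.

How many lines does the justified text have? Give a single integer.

Line 1: ['journey', 'spoon', 'a', 'low'] (min_width=19, slack=2)
Line 2: ['language', 'train', 'new'] (min_width=18, slack=3)
Line 3: ['structure', 'why', 'brick'] (min_width=19, slack=2)
Line 4: ['were', 'frog', 'coffee'] (min_width=16, slack=5)
Line 5: ['yellow', 'mountain', 'wind'] (min_width=20, slack=1)
Line 6: ['pepper', 'sea', 'end', 'leaf'] (min_width=19, slack=2)
Total lines: 6

Answer: 6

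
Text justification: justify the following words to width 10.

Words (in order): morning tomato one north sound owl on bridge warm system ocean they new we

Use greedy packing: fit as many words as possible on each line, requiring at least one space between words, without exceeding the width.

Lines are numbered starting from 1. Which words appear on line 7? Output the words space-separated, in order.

Line 1: ['morning'] (min_width=7, slack=3)
Line 2: ['tomato', 'one'] (min_width=10, slack=0)
Line 3: ['north'] (min_width=5, slack=5)
Line 4: ['sound', 'owl'] (min_width=9, slack=1)
Line 5: ['on', 'bridge'] (min_width=9, slack=1)
Line 6: ['warm'] (min_width=4, slack=6)
Line 7: ['system'] (min_width=6, slack=4)
Line 8: ['ocean', 'they'] (min_width=10, slack=0)
Line 9: ['new', 'we'] (min_width=6, slack=4)

Answer: system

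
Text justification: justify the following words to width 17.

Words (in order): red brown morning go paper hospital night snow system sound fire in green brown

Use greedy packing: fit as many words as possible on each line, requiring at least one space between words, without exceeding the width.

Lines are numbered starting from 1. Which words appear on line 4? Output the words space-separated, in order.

Line 1: ['red', 'brown', 'morning'] (min_width=17, slack=0)
Line 2: ['go', 'paper', 'hospital'] (min_width=17, slack=0)
Line 3: ['night', 'snow', 'system'] (min_width=17, slack=0)
Line 4: ['sound', 'fire', 'in'] (min_width=13, slack=4)
Line 5: ['green', 'brown'] (min_width=11, slack=6)

Answer: sound fire in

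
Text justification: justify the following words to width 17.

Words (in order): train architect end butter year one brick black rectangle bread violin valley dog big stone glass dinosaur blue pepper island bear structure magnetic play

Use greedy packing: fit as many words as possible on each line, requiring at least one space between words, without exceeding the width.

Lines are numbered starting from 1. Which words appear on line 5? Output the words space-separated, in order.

Answer: violin valley dog

Derivation:
Line 1: ['train', 'architect'] (min_width=15, slack=2)
Line 2: ['end', 'butter', 'year'] (min_width=15, slack=2)
Line 3: ['one', 'brick', 'black'] (min_width=15, slack=2)
Line 4: ['rectangle', 'bread'] (min_width=15, slack=2)
Line 5: ['violin', 'valley', 'dog'] (min_width=17, slack=0)
Line 6: ['big', 'stone', 'glass'] (min_width=15, slack=2)
Line 7: ['dinosaur', 'blue'] (min_width=13, slack=4)
Line 8: ['pepper', 'island'] (min_width=13, slack=4)
Line 9: ['bear', 'structure'] (min_width=14, slack=3)
Line 10: ['magnetic', 'play'] (min_width=13, slack=4)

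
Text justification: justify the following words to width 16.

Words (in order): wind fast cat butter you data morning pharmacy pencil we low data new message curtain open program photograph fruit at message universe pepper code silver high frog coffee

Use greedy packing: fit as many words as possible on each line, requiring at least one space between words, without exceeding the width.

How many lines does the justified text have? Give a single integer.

Answer: 12

Derivation:
Line 1: ['wind', 'fast', 'cat'] (min_width=13, slack=3)
Line 2: ['butter', 'you', 'data'] (min_width=15, slack=1)
Line 3: ['morning', 'pharmacy'] (min_width=16, slack=0)
Line 4: ['pencil', 'we', 'low'] (min_width=13, slack=3)
Line 5: ['data', 'new', 'message'] (min_width=16, slack=0)
Line 6: ['curtain', 'open'] (min_width=12, slack=4)
Line 7: ['program'] (min_width=7, slack=9)
Line 8: ['photograph', 'fruit'] (min_width=16, slack=0)
Line 9: ['at', 'message'] (min_width=10, slack=6)
Line 10: ['universe', 'pepper'] (min_width=15, slack=1)
Line 11: ['code', 'silver', 'high'] (min_width=16, slack=0)
Line 12: ['frog', 'coffee'] (min_width=11, slack=5)
Total lines: 12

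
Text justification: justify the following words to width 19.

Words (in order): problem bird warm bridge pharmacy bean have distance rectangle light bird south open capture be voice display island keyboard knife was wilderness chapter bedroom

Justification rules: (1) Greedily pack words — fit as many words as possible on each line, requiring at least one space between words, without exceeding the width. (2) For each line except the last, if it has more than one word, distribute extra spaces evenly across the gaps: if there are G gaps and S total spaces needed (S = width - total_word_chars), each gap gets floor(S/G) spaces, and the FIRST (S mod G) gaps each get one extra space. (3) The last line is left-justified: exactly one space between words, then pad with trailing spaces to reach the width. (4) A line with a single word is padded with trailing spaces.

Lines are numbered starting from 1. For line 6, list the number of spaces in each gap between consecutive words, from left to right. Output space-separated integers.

Line 1: ['problem', 'bird', 'warm'] (min_width=17, slack=2)
Line 2: ['bridge', 'pharmacy'] (min_width=15, slack=4)
Line 3: ['bean', 'have', 'distance'] (min_width=18, slack=1)
Line 4: ['rectangle', 'light'] (min_width=15, slack=4)
Line 5: ['bird', 'south', 'open'] (min_width=15, slack=4)
Line 6: ['capture', 'be', 'voice'] (min_width=16, slack=3)
Line 7: ['display', 'island'] (min_width=14, slack=5)
Line 8: ['keyboard', 'knife', 'was'] (min_width=18, slack=1)
Line 9: ['wilderness', 'chapter'] (min_width=18, slack=1)
Line 10: ['bedroom'] (min_width=7, slack=12)

Answer: 3 2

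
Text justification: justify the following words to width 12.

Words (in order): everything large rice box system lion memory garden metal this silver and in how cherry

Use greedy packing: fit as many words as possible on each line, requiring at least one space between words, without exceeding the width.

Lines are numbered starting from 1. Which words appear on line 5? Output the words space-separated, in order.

Answer: garden metal

Derivation:
Line 1: ['everything'] (min_width=10, slack=2)
Line 2: ['large', 'rice'] (min_width=10, slack=2)
Line 3: ['box', 'system'] (min_width=10, slack=2)
Line 4: ['lion', 'memory'] (min_width=11, slack=1)
Line 5: ['garden', 'metal'] (min_width=12, slack=0)
Line 6: ['this', 'silver'] (min_width=11, slack=1)
Line 7: ['and', 'in', 'how'] (min_width=10, slack=2)
Line 8: ['cherry'] (min_width=6, slack=6)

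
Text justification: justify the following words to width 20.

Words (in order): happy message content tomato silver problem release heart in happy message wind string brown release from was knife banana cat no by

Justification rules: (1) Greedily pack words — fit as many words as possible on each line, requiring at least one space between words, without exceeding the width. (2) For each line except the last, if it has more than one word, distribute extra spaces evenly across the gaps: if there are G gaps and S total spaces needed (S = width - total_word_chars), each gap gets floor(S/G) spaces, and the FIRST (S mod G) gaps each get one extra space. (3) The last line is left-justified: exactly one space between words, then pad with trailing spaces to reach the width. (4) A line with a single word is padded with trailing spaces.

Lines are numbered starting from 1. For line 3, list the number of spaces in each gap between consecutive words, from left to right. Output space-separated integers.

Line 1: ['happy', 'message'] (min_width=13, slack=7)
Line 2: ['content', 'tomato'] (min_width=14, slack=6)
Line 3: ['silver', 'problem'] (min_width=14, slack=6)
Line 4: ['release', 'heart', 'in'] (min_width=16, slack=4)
Line 5: ['happy', 'message', 'wind'] (min_width=18, slack=2)
Line 6: ['string', 'brown', 'release'] (min_width=20, slack=0)
Line 7: ['from', 'was', 'knife'] (min_width=14, slack=6)
Line 8: ['banana', 'cat', 'no', 'by'] (min_width=16, slack=4)

Answer: 7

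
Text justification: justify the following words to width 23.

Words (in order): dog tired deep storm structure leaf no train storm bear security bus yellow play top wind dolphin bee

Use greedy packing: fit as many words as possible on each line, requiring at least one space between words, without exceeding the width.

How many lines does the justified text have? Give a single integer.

Answer: 5

Derivation:
Line 1: ['dog', 'tired', 'deep', 'storm'] (min_width=20, slack=3)
Line 2: ['structure', 'leaf', 'no', 'train'] (min_width=23, slack=0)
Line 3: ['storm', 'bear', 'security', 'bus'] (min_width=23, slack=0)
Line 4: ['yellow', 'play', 'top', 'wind'] (min_width=20, slack=3)
Line 5: ['dolphin', 'bee'] (min_width=11, slack=12)
Total lines: 5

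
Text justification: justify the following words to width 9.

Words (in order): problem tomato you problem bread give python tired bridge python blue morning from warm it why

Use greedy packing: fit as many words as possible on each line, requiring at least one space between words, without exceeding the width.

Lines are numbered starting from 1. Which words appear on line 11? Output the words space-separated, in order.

Answer: blue

Derivation:
Line 1: ['problem'] (min_width=7, slack=2)
Line 2: ['tomato'] (min_width=6, slack=3)
Line 3: ['you'] (min_width=3, slack=6)
Line 4: ['problem'] (min_width=7, slack=2)
Line 5: ['bread'] (min_width=5, slack=4)
Line 6: ['give'] (min_width=4, slack=5)
Line 7: ['python'] (min_width=6, slack=3)
Line 8: ['tired'] (min_width=5, slack=4)
Line 9: ['bridge'] (min_width=6, slack=3)
Line 10: ['python'] (min_width=6, slack=3)
Line 11: ['blue'] (min_width=4, slack=5)
Line 12: ['morning'] (min_width=7, slack=2)
Line 13: ['from', 'warm'] (min_width=9, slack=0)
Line 14: ['it', 'why'] (min_width=6, slack=3)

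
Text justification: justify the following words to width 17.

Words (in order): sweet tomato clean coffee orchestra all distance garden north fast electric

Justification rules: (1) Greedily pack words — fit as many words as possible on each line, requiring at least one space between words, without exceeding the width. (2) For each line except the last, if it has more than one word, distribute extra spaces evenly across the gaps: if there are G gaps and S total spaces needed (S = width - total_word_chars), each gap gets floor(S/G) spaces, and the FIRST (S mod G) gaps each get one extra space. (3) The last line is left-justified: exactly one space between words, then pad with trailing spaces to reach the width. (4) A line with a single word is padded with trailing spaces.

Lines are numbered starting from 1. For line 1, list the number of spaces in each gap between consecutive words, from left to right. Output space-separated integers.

Answer: 6

Derivation:
Line 1: ['sweet', 'tomato'] (min_width=12, slack=5)
Line 2: ['clean', 'coffee'] (min_width=12, slack=5)
Line 3: ['orchestra', 'all'] (min_width=13, slack=4)
Line 4: ['distance', 'garden'] (min_width=15, slack=2)
Line 5: ['north', 'fast'] (min_width=10, slack=7)
Line 6: ['electric'] (min_width=8, slack=9)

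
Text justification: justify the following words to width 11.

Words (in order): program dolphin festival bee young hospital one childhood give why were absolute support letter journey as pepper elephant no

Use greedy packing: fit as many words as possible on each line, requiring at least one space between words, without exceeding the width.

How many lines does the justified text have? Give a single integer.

Answer: 15

Derivation:
Line 1: ['program'] (min_width=7, slack=4)
Line 2: ['dolphin'] (min_width=7, slack=4)
Line 3: ['festival'] (min_width=8, slack=3)
Line 4: ['bee', 'young'] (min_width=9, slack=2)
Line 5: ['hospital'] (min_width=8, slack=3)
Line 6: ['one'] (min_width=3, slack=8)
Line 7: ['childhood'] (min_width=9, slack=2)
Line 8: ['give', 'why'] (min_width=8, slack=3)
Line 9: ['were'] (min_width=4, slack=7)
Line 10: ['absolute'] (min_width=8, slack=3)
Line 11: ['support'] (min_width=7, slack=4)
Line 12: ['letter'] (min_width=6, slack=5)
Line 13: ['journey', 'as'] (min_width=10, slack=1)
Line 14: ['pepper'] (min_width=6, slack=5)
Line 15: ['elephant', 'no'] (min_width=11, slack=0)
Total lines: 15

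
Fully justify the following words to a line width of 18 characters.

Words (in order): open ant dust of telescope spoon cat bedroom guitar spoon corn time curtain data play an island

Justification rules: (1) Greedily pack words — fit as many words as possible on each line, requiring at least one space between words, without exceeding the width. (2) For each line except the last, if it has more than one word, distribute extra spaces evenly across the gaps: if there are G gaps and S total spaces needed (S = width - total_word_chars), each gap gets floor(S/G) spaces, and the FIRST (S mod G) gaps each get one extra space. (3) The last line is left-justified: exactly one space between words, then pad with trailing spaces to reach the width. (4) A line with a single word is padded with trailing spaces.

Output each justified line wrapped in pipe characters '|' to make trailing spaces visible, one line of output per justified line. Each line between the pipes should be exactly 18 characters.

Answer: |open  ant  dust of|
|telescope    spoon|
|cat bedroom guitar|
|spoon   corn  time|
|curtain  data play|
|an island         |

Derivation:
Line 1: ['open', 'ant', 'dust', 'of'] (min_width=16, slack=2)
Line 2: ['telescope', 'spoon'] (min_width=15, slack=3)
Line 3: ['cat', 'bedroom', 'guitar'] (min_width=18, slack=0)
Line 4: ['spoon', 'corn', 'time'] (min_width=15, slack=3)
Line 5: ['curtain', 'data', 'play'] (min_width=17, slack=1)
Line 6: ['an', 'island'] (min_width=9, slack=9)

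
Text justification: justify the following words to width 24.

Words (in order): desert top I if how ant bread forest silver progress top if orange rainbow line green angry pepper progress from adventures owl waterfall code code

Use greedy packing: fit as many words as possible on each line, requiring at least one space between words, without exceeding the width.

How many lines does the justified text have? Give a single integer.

Answer: 7

Derivation:
Line 1: ['desert', 'top', 'I', 'if', 'how', 'ant'] (min_width=23, slack=1)
Line 2: ['bread', 'forest', 'silver'] (min_width=19, slack=5)
Line 3: ['progress', 'top', 'if', 'orange'] (min_width=22, slack=2)
Line 4: ['rainbow', 'line', 'green', 'angry'] (min_width=24, slack=0)
Line 5: ['pepper', 'progress', 'from'] (min_width=20, slack=4)
Line 6: ['adventures', 'owl', 'waterfall'] (min_width=24, slack=0)
Line 7: ['code', 'code'] (min_width=9, slack=15)
Total lines: 7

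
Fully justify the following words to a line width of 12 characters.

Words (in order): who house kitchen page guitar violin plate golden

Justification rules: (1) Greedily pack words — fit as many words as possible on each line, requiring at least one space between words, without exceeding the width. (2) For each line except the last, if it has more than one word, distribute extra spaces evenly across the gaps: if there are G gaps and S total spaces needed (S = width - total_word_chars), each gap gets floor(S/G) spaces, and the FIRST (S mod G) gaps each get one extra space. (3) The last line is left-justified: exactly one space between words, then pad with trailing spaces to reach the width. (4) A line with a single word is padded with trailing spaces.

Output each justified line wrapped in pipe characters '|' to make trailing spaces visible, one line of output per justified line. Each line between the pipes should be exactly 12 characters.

Line 1: ['who', 'house'] (min_width=9, slack=3)
Line 2: ['kitchen', 'page'] (min_width=12, slack=0)
Line 3: ['guitar'] (min_width=6, slack=6)
Line 4: ['violin', 'plate'] (min_width=12, slack=0)
Line 5: ['golden'] (min_width=6, slack=6)

Answer: |who    house|
|kitchen page|
|guitar      |
|violin plate|
|golden      |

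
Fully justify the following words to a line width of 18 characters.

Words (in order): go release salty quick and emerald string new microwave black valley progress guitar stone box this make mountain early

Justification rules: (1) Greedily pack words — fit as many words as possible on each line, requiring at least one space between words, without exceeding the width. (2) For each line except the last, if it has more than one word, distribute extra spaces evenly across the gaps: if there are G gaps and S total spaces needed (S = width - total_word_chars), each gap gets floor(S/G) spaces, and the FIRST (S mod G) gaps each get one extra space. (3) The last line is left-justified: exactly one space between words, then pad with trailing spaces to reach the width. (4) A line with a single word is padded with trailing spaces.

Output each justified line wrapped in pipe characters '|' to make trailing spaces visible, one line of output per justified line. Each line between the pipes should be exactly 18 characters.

Answer: |go  release  salty|
|quick  and emerald|
|string         new|
|microwave    black|
|valley    progress|
|guitar  stone  box|
|this make mountain|
|early             |

Derivation:
Line 1: ['go', 'release', 'salty'] (min_width=16, slack=2)
Line 2: ['quick', 'and', 'emerald'] (min_width=17, slack=1)
Line 3: ['string', 'new'] (min_width=10, slack=8)
Line 4: ['microwave', 'black'] (min_width=15, slack=3)
Line 5: ['valley', 'progress'] (min_width=15, slack=3)
Line 6: ['guitar', 'stone', 'box'] (min_width=16, slack=2)
Line 7: ['this', 'make', 'mountain'] (min_width=18, slack=0)
Line 8: ['early'] (min_width=5, slack=13)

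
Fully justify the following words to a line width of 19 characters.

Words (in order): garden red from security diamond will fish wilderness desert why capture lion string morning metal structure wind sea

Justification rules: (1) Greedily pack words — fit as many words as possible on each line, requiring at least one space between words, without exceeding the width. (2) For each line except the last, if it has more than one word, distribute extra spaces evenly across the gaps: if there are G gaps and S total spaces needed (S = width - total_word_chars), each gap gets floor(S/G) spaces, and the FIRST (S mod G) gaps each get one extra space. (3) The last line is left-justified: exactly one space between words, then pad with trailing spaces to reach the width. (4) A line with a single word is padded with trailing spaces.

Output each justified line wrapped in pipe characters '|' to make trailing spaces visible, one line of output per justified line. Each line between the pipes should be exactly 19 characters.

Line 1: ['garden', 'red', 'from'] (min_width=15, slack=4)
Line 2: ['security', 'diamond'] (min_width=16, slack=3)
Line 3: ['will', 'fish'] (min_width=9, slack=10)
Line 4: ['wilderness', 'desert'] (min_width=17, slack=2)
Line 5: ['why', 'capture', 'lion'] (min_width=16, slack=3)
Line 6: ['string', 'morning'] (min_width=14, slack=5)
Line 7: ['metal', 'structure'] (min_width=15, slack=4)
Line 8: ['wind', 'sea'] (min_width=8, slack=11)

Answer: |garden   red   from|
|security    diamond|
|will           fish|
|wilderness   desert|
|why   capture  lion|
|string      morning|
|metal     structure|
|wind sea           |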